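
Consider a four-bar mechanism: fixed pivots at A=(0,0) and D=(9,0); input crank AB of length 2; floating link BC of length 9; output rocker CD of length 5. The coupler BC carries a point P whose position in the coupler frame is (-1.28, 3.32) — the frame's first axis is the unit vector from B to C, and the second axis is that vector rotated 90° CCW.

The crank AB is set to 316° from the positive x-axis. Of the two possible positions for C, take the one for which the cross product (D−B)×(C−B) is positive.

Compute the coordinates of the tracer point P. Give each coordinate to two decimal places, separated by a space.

-1.79 0.10

A=(0,0), D=(9.00,0)
B = A + 2.00·(cos316°, sin316°) = (1.4387, -1.3893)
|BD| = 7.6879
circle(B,9.00) ∩ circle(D,5.00): a=7.4860, h=4.9959
  candidates: C₊=(7.8986,4.8772) cross=38.408; C₋=(9.7043,-4.9501) cross=-38.408
  mode + wants cross > 0 → take C=(7.8986,4.8772) (cross=38.408)
ex = (C−B)/|BC| = (0.7178,0.6963); ey = (-0.6963,0.7178)
P = B + -1.28·ex + 3.32·ey = (-1.7917,0.1024)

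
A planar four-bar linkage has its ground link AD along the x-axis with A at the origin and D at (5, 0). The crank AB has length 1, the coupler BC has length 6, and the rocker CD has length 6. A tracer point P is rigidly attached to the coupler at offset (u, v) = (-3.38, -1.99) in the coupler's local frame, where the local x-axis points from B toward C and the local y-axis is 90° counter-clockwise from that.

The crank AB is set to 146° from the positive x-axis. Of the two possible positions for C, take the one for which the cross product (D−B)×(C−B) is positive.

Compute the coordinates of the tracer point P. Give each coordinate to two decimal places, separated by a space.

-1.12 -3.35

A=(0,0), D=(5.00,0)
B = A + 1.00·(cos146°, sin146°) = (-0.8290, 0.5592)
|BD| = 5.8558
circle(B,6.00) ∩ circle(D,6.00): a=2.9279, h=5.2371
  candidates: C₊=(2.5856,5.4928) cross=30.668; C₋=(1.5854,-4.9336) cross=-30.668
  mode + wants cross > 0 → take C=(2.5856,5.4928) (cross=30.668)
ex = (C−B)/|BC| = (0.5691,0.8223); ey = (-0.8223,0.5691)
P = B + -3.38·ex + -1.99·ey = (-1.1163,-3.3526)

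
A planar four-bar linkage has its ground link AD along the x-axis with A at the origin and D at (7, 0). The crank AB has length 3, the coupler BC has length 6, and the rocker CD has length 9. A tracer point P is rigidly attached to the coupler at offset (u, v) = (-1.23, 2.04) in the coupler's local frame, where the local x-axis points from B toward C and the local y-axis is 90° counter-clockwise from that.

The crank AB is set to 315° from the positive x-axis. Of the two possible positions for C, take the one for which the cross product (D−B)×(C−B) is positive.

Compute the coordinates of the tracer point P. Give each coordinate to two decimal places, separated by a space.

A=(0,0), D=(7.00,0)
B = A + 3.00·(cos315°, sin315°) = (2.1213, -2.1213)
|BD| = 5.3199
circle(B,6.00) ∩ circle(D,9.00): a=-1.5694, h=5.7911
  candidates: C₊=(-1.6271,2.5637) cross=30.808; C₋=(2.9913,-8.0579) cross=-30.808
  mode + wants cross > 0 → take C=(-1.6271,2.5637) (cross=30.808)
ex = (C−B)/|BC| = (-0.6247,0.7808); ey = (-0.7808,-0.6247)
P = B + -1.23·ex + 2.04·ey = (1.2969,-4.3562)

1.30 -4.36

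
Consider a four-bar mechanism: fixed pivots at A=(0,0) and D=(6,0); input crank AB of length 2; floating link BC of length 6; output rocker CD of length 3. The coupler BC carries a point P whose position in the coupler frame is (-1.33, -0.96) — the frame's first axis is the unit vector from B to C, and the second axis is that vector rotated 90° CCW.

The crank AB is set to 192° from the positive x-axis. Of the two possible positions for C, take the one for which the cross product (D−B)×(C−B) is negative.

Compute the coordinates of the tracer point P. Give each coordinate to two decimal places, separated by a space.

A=(0,0), D=(6.00,0)
B = A + 2.00·(cos192°, sin192°) = (-1.9563, -0.4158)
|BD| = 7.9672
circle(B,6.00) ∩ circle(D,3.00): a=5.6780, h=1.9391
  candidates: C₊=(3.6128,1.8169) cross=15.449; C₋=(3.8152,-2.0559) cross=-15.449
  mode - wants cross < 0 → take C=(3.8152,-2.0559) (cross=-15.449)
ex = (C−B)/|BC| = (0.9619,-0.2733); ey = (0.2733,0.9619)
P = B + -1.33·ex + -0.96·ey = (-3.4981,-0.9757)

-3.50 -0.98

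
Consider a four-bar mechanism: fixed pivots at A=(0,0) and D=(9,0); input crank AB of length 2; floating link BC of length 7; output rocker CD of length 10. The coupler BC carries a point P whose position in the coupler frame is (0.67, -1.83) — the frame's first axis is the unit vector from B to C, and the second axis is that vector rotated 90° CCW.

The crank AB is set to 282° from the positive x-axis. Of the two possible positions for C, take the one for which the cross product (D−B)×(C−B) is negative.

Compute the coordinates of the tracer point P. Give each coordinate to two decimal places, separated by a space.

A=(0,0), D=(9.00,0)
B = A + 2.00·(cos282°, sin282°) = (0.4158, -1.9563)
|BD| = 8.8043
circle(B,7.00) ∩ circle(D,10.00): a=1.5058, h=6.8361
  candidates: C₊=(0.3650,5.0435) cross=60.187; C₋=(3.4030,-8.2869) cross=-60.187
  mode - wants cross < 0 → take C=(3.4030,-8.2869) (cross=-60.187)
ex = (C−B)/|BC| = (0.4267,-0.9044); ey = (0.9044,0.4267)
P = B + 0.67·ex + -1.83·ey = (-0.9533,-3.3432)

-0.95 -3.34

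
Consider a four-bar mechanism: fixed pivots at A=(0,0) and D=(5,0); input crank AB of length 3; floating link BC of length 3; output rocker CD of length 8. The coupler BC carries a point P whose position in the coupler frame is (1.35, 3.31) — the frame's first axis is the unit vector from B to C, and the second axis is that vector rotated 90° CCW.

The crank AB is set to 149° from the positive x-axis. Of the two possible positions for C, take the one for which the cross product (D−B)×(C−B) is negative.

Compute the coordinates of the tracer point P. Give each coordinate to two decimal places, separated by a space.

0.59 -0.13

A=(0,0), D=(5.00,0)
B = A + 3.00·(cos149°, sin149°) = (-2.5715, 1.5451)
|BD| = 7.7275
circle(B,3.00) ∩ circle(D,8.00): a=0.3051, h=2.9844
  candidates: C₊=(-1.6758,4.4083) cross=23.062; C₋=(-2.8693,-1.4401) cross=-23.062
  mode - wants cross < 0 → take C=(-2.8693,-1.4401) (cross=-23.062)
ex = (C−B)/|BC| = (-0.0993,-0.9951); ey = (0.9951,-0.0993)
P = B + 1.35·ex + 3.31·ey = (0.5881,-0.1268)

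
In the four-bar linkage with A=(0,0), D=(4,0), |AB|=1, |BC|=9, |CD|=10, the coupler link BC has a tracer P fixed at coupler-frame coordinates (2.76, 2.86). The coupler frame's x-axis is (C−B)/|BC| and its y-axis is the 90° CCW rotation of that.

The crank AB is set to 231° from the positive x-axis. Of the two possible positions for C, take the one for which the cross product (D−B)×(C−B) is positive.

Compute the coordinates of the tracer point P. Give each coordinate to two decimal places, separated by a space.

-3.82 1.59

A=(0,0), D=(4.00,0)
B = A + 1.00·(cos231°, sin231°) = (-0.6293, -0.7771)
|BD| = 4.6941
circle(B,9.00) ∩ circle(D,10.00): a=0.3232, h=8.9942
  candidates: C₊=(-1.7996,8.1464) cross=42.220; C₋=(1.1785,-9.5937) cross=-42.220
  mode + wants cross > 0 → take C=(-1.7996,8.1464) (cross=42.220)
ex = (C−B)/|BC| = (-0.1300,0.9915); ey = (-0.9915,-0.1300)
P = B + 2.76·ex + 2.86·ey = (-3.8239,1.5875)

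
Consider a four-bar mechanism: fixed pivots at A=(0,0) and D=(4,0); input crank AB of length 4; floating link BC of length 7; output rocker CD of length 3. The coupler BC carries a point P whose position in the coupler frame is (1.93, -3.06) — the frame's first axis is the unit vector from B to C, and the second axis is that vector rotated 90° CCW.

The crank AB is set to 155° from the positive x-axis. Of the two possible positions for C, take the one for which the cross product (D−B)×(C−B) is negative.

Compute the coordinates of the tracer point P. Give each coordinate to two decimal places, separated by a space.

-3.80 -1.92

A=(0,0), D=(4.00,0)
B = A + 4.00·(cos155°, sin155°) = (-3.6252, 1.6905)
|BD| = 7.8104
circle(B,7.00) ∩ circle(D,3.00): a=6.4659, h=2.6819
  candidates: C₊=(3.2678,2.9093) cross=20.946; C₋=(2.1069,-2.3273) cross=-20.946
  mode - wants cross < 0 → take C=(2.1069,-2.3273) (cross=-20.946)
ex = (C−B)/|BC| = (0.8189,-0.5740); ey = (0.5740,0.8189)
P = B + 1.93·ex + -3.06·ey = (-3.8011,-1.9231)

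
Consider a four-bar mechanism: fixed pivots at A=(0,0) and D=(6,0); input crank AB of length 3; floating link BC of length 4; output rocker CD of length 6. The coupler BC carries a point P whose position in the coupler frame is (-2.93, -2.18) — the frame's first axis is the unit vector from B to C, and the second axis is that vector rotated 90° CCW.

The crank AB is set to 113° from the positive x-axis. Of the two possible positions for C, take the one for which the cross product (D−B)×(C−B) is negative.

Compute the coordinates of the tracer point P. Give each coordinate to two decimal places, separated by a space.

A=(0,0), D=(6.00,0)
B = A + 3.00·(cos113°, sin113°) = (-1.1722, 2.7615)
|BD| = 7.6855
circle(B,4.00) ∩ circle(D,6.00): a=2.5416, h=3.0888
  candidates: C₊=(2.3095,4.7308) cross=23.739; C₋=(0.0898,-1.0342) cross=-23.739
  mode - wants cross < 0 → take C=(0.0898,-1.0342) (cross=-23.739)
ex = (C−B)/|BC| = (0.3155,-0.9489); ey = (0.9489,0.3155)
P = B + -2.93·ex + -2.18·ey = (-4.1653,4.8541)

-4.17 4.85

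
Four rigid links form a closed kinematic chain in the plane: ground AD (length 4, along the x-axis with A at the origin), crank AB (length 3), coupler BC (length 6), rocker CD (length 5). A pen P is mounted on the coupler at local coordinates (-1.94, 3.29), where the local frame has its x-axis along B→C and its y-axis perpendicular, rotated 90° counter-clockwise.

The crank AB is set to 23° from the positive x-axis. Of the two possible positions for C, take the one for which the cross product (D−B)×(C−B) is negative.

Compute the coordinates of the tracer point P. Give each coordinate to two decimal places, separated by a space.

6.07 3.08

A=(0,0), D=(4.00,0)
B = A + 3.00·(cos23°, sin23°) = (2.7615, 1.1722)
|BD| = 1.7053
circle(B,6.00) ∩ circle(D,5.00): a=4.0780, h=4.4012
  candidates: C₊=(8.7486,1.5655) cross=7.505; C₋=(2.6979,-4.8275) cross=-7.505
  mode - wants cross < 0 → take C=(2.6979,-4.8275) (cross=-7.505)
ex = (C−B)/|BC| = (-0.0106,-0.9999); ey = (0.9999,-0.0106)
P = B + -1.94·ex + 3.29·ey = (6.0719,3.0772)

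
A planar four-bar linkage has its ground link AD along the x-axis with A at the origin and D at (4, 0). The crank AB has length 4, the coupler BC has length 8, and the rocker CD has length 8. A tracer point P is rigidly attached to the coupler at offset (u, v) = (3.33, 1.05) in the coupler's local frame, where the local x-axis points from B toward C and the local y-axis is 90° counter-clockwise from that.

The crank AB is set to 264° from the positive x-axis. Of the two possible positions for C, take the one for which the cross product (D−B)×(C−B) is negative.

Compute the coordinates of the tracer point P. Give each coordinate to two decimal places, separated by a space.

3.03 -4.51

A=(0,0), D=(4.00,0)
B = A + 4.00·(cos264°, sin264°) = (-0.4181, -3.9781)
|BD| = 5.9452
circle(B,8.00) ∩ circle(D,8.00): a=2.9726, h=7.4272
  candidates: C₊=(-3.1788,3.5305) cross=44.156; C₋=(6.7607,-7.5086) cross=-44.156
  mode - wants cross < 0 → take C=(6.7607,-7.5086) (cross=-44.156)
ex = (C−B)/|BC| = (0.8974,-0.4413); ey = (0.4413,0.8974)
P = B + 3.33·ex + 1.05·ey = (3.0335,-4.5054)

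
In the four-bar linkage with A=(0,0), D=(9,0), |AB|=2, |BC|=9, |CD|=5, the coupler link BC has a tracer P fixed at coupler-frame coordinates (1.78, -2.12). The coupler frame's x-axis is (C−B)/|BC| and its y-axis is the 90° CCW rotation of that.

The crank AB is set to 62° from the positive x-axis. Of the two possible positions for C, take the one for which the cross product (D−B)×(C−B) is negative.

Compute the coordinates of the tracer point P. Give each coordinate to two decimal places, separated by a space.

A=(0,0), D=(9.00,0)
B = A + 2.00·(cos62°, sin62°) = (0.9389, 1.7659)
|BD| = 8.2522
circle(B,9.00) ∩ circle(D,5.00): a=7.5191, h=4.9460
  candidates: C₊=(9.3423,4.9883) cross=40.815; C₋=(7.2255,-4.6745) cross=-40.815
  mode - wants cross < 0 → take C=(7.2255,-4.6745) (cross=-40.815)
ex = (C−B)/|BC| = (0.6985,-0.7156); ey = (0.7156,0.6985)
P = B + 1.78·ex + -2.12·ey = (0.6652,-0.9887)

0.67 -0.99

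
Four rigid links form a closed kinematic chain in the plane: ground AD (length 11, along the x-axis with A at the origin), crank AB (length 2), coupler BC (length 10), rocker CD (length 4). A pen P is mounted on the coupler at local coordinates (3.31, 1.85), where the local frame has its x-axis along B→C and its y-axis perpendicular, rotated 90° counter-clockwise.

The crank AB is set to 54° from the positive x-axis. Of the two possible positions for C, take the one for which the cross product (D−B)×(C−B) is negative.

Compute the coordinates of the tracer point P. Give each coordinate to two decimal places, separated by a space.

4.96 1.40

A=(0,0), D=(11.00,0)
B = A + 2.00·(cos54°, sin54°) = (1.1756, 1.6180)
|BD| = 9.9568
circle(B,10.00) ∩ circle(D,4.00): a=9.1966, h=3.9271
  candidates: C₊=(10.8881,3.9984) cross=39.101; C₋=(9.6118,-3.7514) cross=-39.101
  mode - wants cross < 0 → take C=(9.6118,-3.7514) (cross=-39.101)
ex = (C−B)/|BC| = (0.8436,-0.5369); ey = (0.5369,0.8436)
P = B + 3.31·ex + 1.85·ey = (4.9613,1.4015)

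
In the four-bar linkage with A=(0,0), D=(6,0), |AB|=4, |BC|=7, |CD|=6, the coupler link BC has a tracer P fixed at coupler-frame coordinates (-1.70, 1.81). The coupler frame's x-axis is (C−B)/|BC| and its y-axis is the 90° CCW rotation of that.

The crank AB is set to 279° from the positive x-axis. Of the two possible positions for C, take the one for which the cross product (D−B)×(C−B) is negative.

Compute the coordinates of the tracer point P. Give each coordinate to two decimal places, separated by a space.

-0.52 -1.75

A=(0,0), D=(6.00,0)
B = A + 4.00·(cos279°, sin279°) = (0.6257, -3.9508)
|BD| = 6.6702
circle(B,7.00) ∩ circle(D,6.00): a=4.3096, h=5.5161
  candidates: C₊=(0.8308,3.0462) cross=36.793; C₋=(7.3652,-5.8426) cross=-36.793
  mode - wants cross < 0 → take C=(7.3652,-5.8426) (cross=-36.793)
ex = (C−B)/|BC| = (0.9628,-0.2703); ey = (0.2703,0.9628)
P = B + -1.70·ex + 1.81·ey = (-0.5218,-1.7487)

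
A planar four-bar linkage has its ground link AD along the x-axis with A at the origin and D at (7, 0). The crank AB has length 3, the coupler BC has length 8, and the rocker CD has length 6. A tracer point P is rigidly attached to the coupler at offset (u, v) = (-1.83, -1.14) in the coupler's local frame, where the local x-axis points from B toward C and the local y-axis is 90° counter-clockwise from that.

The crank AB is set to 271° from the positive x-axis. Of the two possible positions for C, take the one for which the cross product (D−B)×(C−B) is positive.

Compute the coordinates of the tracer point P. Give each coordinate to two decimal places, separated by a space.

A=(0,0), D=(7.00,0)
B = A + 3.00·(cos271°, sin271°) = (0.0524, -2.9995)
|BD| = 7.5675
circle(B,8.00) ∩ circle(D,6.00): a=5.6338, h=5.6798
  candidates: C₊=(2.9733,4.4481) cross=42.982; C₋=(7.4760,-5.9811) cross=-42.982
  mode + wants cross > 0 → take C=(2.9733,4.4481) (cross=42.982)
ex = (C−B)/|BC| = (0.3651,0.9310); ey = (-0.9310,0.3651)
P = B + -1.83·ex + -1.14·ey = (0.4455,-5.1194)

0.45 -5.12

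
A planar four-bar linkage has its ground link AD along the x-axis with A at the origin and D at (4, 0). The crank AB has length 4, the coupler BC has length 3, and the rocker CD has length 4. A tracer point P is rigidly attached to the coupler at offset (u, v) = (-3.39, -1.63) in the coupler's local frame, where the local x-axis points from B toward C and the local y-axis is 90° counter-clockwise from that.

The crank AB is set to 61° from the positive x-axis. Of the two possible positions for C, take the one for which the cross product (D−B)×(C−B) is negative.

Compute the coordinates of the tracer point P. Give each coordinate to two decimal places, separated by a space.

2.65 7.19

A=(0,0), D=(4.00,0)
B = A + 4.00·(cos61°, sin61°) = (1.9392, 3.4985)
|BD| = 4.0603
circle(B,3.00) ∩ circle(D,4.00): a=1.1681, h=2.7632
  candidates: C₊=(4.9130,3.8944) cross=11.220; C₋=(0.1512,1.0895) cross=-11.220
  mode - wants cross < 0 → take C=(0.1512,1.0895) (cross=-11.220)
ex = (C−B)/|BC| = (-0.5960,-0.8030); ey = (0.8030,-0.5960)
P = B + -3.39·ex + -1.63·ey = (2.6508,7.1921)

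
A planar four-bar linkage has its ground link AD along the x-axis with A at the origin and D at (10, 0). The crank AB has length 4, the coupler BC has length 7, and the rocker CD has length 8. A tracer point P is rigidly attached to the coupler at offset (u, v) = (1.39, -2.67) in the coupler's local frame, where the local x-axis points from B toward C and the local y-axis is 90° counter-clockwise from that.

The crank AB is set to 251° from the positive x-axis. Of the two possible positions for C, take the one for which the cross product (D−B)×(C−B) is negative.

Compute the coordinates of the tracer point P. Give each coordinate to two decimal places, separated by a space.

-1.01 -6.78

A=(0,0), D=(10.00,0)
B = A + 4.00·(cos251°, sin251°) = (-1.3023, -3.7821)
|BD| = 11.9183
circle(B,7.00) ∩ circle(D,8.00): a=5.3299, h=4.5379
  candidates: C₊=(2.3121,2.2126) cross=54.084; C₋=(5.1921,-6.3941) cross=-54.084
  mode - wants cross < 0 → take C=(5.1921,-6.3941) (cross=-54.084)
ex = (C−B)/|BC| = (0.9278,-0.3731); ey = (0.3731,0.9278)
P = B + 1.39·ex + -2.67·ey = (-1.0090,-6.7779)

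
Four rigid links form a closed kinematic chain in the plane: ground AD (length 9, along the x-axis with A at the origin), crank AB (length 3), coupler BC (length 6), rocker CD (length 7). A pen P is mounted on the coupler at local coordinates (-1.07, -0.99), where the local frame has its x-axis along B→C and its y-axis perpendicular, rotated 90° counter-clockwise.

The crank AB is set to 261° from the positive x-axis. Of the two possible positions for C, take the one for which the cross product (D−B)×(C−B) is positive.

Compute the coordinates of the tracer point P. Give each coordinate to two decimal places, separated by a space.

A=(0,0), D=(9.00,0)
B = A + 3.00·(cos261°, sin261°) = (-0.4693, -2.9631)
|BD| = 9.9221
circle(B,6.00) ∩ circle(D,7.00): a=4.3059, h=4.1784
  candidates: C₊=(2.3923,2.3106) cross=41.458; C₋=(4.8879,-5.6649) cross=-41.458
  mode + wants cross > 0 → take C=(2.3923,2.3106) (cross=41.458)
ex = (C−B)/|BC| = (0.4769,0.8789); ey = (-0.8789,0.4769)
P = B + -1.07·ex + -0.99·ey = (-0.1095,-4.3757)

-0.11 -4.38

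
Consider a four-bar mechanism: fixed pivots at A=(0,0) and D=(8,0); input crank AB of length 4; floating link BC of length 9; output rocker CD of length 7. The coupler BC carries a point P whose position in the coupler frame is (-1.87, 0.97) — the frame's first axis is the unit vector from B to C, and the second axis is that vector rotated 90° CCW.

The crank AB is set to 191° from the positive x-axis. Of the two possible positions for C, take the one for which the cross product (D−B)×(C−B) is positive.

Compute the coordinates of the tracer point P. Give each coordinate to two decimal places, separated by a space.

A=(0,0), D=(8.00,0)
B = A + 4.00·(cos191°, sin191°) = (-3.9265, -0.7632)
|BD| = 11.9509
circle(B,9.00) ∩ circle(D,7.00): a=7.3143, h=5.2442
  candidates: C₊=(3.0379,4.9374) cross=62.673; C₋=(3.7077,-5.5296) cross=-62.673
  mode + wants cross > 0 → take C=(3.0379,4.9374) (cross=62.673)
ex = (C−B)/|BC| = (0.7738,0.6334); ey = (-0.6334,0.7738)
P = B + -1.87·ex + 0.97·ey = (-5.9880,-1.1971)

-5.99 -1.20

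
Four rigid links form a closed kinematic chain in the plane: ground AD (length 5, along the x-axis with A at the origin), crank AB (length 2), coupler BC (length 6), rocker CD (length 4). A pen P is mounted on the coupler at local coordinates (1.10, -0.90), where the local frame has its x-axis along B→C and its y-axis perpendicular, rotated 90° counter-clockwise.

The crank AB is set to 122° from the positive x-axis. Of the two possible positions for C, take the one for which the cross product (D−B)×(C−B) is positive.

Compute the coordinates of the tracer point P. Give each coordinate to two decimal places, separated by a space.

0.30 1.28

A=(0,0), D=(5.00,0)
B = A + 2.00·(cos122°, sin122°) = (-1.0598, 1.6961)
|BD| = 6.2927
circle(B,6.00) ∩ circle(D,4.00): a=4.7355, h=3.6844
  candidates: C₊=(4.4935,3.9678) cross=23.185; C₋=(2.5073,-3.1284) cross=-23.185
  mode + wants cross > 0 → take C=(4.4935,3.9678) (cross=23.185)
ex = (C−B)/|BC| = (0.9256,0.3786); ey = (-0.3786,0.9256)
P = B + 1.10·ex + -0.90·ey = (0.2990,1.2796)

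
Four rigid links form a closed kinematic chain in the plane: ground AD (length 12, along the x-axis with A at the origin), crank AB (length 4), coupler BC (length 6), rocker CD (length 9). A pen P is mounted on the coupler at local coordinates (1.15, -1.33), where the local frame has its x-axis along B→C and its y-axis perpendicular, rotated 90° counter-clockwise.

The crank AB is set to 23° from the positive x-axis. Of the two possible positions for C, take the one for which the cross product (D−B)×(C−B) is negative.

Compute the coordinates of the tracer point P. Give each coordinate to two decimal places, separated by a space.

A=(0,0), D=(12.00,0)
B = A + 4.00·(cos23°, sin23°) = (3.6820, 1.5629)
|BD| = 8.4635
circle(B,6.00) ∩ circle(D,9.00): a=1.5733, h=5.7901
  candidates: C₊=(6.2975,6.9629) cross=49.004; C₋=(4.1590,-4.4181) cross=-49.004
  mode - wants cross < 0 → take C=(4.1590,-4.4181) (cross=-49.004)
ex = (C−B)/|BC| = (0.0795,-0.9968); ey = (0.9968,0.0795)
P = B + 1.15·ex + -1.33·ey = (2.4477,0.3108)

2.45 0.31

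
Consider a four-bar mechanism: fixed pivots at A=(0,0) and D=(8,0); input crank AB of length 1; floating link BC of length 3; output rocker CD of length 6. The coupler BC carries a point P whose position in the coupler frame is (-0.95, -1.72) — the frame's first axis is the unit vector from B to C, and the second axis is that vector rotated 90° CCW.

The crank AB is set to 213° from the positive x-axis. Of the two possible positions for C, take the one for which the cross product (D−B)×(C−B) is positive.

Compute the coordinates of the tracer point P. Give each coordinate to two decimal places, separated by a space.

A=(0,0), D=(8.00,0)
B = A + 1.00·(cos213°, sin213°) = (-0.8387, -0.5446)
|BD| = 8.8554
circle(B,3.00) ∩ circle(D,6.00): a=2.9032, h=0.7558
  candidates: C₊=(2.0126,0.3883) cross=6.693; C₋=(2.1055,-1.1205) cross=-6.693
  mode + wants cross > 0 → take C=(2.0126,0.3883) (cross=6.693)
ex = (C−B)/|BC| = (0.9504,0.3110); ey = (-0.3110,0.9504)
P = B + -0.95·ex + -1.72·ey = (-1.2067,-2.4748)

-1.21 -2.47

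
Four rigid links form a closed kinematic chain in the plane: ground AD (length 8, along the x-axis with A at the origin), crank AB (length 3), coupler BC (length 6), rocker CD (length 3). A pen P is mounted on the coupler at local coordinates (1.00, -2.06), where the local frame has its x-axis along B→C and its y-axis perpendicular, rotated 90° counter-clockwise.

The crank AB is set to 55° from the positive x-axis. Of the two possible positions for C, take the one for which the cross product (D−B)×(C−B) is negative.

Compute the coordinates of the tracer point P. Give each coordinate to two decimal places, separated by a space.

0.87 0.33

A=(0,0), D=(8.00,0)
B = A + 3.00·(cos55°, sin55°) = (1.7207, 2.4575)
|BD| = 6.7430
circle(B,6.00) ∩ circle(D,3.00): a=5.3736, h=2.6692
  candidates: C₊=(7.6975,2.9847) cross=17.998; C₋=(5.7520,-1.9865) cross=-17.998
  mode - wants cross < 0 → take C=(5.7520,-1.9865) (cross=-17.998)
ex = (C−B)/|BC| = (0.6719,-0.7407); ey = (0.7407,0.6719)
P = B + 1.00·ex + -2.06·ey = (0.8668,0.3327)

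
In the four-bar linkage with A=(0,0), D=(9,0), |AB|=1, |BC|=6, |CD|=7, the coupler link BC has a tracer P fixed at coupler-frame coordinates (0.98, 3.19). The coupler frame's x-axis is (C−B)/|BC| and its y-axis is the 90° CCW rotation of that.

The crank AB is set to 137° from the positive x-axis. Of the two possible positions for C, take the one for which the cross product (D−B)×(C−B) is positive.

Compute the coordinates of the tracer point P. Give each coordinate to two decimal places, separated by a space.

-2.11 3.72

A=(0,0), D=(9.00,0)
B = A + 1.00·(cos137°, sin137°) = (-0.7314, 0.6820)
|BD| = 9.7552
circle(B,6.00) ∩ circle(D,7.00): a=4.2113, h=4.2738
  candidates: C₊=(3.7684,4.6509) cross=41.691; C₋=(3.1709,-3.8757) cross=-41.691
  mode + wants cross > 0 → take C=(3.7684,4.6509) (cross=41.691)
ex = (C−B)/|BC| = (0.7500,0.6615); ey = (-0.6615,0.7500)
P = B + 0.98·ex + 3.19·ey = (-2.1065,3.7226)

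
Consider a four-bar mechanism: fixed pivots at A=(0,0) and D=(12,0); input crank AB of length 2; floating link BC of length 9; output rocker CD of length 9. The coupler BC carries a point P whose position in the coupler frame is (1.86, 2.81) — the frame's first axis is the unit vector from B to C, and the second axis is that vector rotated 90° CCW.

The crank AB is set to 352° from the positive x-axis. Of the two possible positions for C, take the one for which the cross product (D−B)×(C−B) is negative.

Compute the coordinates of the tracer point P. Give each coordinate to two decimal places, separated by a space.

5.35 -0.16

A=(0,0), D=(12.00,0)
B = A + 2.00·(cos352°, sin352°) = (1.9805, -0.2783)
|BD| = 10.0233
circle(B,9.00) ∩ circle(D,9.00): a=5.0117, h=7.4755
  candidates: C₊=(6.7827,7.3335) cross=74.929; C₋=(7.1979,-7.6118) cross=-74.929
  mode - wants cross < 0 → take C=(7.1979,-7.6118) (cross=-74.929)
ex = (C−B)/|BC| = (0.5797,-0.8148); ey = (0.8148,0.5797)
P = B + 1.86·ex + 2.81·ey = (5.3485,-0.1650)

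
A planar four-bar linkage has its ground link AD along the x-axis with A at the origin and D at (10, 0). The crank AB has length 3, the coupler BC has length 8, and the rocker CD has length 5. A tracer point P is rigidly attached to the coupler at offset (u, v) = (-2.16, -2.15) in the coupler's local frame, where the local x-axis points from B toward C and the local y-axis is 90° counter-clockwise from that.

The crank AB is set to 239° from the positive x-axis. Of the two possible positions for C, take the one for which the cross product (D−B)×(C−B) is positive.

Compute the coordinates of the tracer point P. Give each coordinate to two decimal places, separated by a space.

-2.26 -5.53

A=(0,0), D=(10.00,0)
B = A + 3.00·(cos239°, sin239°) = (-1.5451, -2.5715)
|BD| = 11.8280
circle(B,8.00) ∩ circle(D,5.00): a=7.5626, h=2.6089
  candidates: C₊=(5.2694,1.6192) cross=30.858; C₋=(6.4038,-3.4738) cross=-30.858
  mode + wants cross > 0 → take C=(5.2694,1.6192) (cross=30.858)
ex = (C−B)/|BC| = (0.8518,0.5238); ey = (-0.5238,0.8518)
P = B + -2.16·ex + -2.15·ey = (-2.2588,-5.5344)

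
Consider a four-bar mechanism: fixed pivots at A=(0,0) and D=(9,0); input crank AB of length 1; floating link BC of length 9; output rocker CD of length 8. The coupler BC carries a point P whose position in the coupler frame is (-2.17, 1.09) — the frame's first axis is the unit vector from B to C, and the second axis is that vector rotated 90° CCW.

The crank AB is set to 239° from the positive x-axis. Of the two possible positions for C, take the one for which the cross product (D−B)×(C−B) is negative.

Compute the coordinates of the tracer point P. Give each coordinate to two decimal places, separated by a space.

-1.25 1.46

A=(0,0), D=(9.00,0)
B = A + 1.00·(cos239°, sin239°) = (-0.5150, -0.8572)
|BD| = 9.5536
circle(B,9.00) ∩ circle(D,8.00): a=5.6665, h=6.9922
  candidates: C₊=(4.5013,6.6152) cross=66.800; C₋=(5.7560,-7.3127) cross=-66.800
  mode - wants cross < 0 → take C=(5.7560,-7.3127) (cross=-66.800)
ex = (C−B)/|BC| = (0.6968,-0.7173); ey = (0.7173,0.6968)
P = B + -2.17·ex + 1.09·ey = (-1.2452,1.4588)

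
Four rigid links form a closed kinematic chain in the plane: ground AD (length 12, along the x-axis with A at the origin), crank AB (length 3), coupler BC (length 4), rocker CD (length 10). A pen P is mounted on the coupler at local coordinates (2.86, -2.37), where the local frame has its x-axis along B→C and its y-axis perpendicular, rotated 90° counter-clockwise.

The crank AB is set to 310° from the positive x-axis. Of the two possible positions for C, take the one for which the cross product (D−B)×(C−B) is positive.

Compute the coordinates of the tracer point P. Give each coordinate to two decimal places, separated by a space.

4.45 0.43

A=(0,0), D=(12.00,0)
B = A + 3.00·(cos310°, sin310°) = (1.9284, -2.2981)
|BD| = 10.3305
circle(B,4.00) ∩ circle(D,10.00): a=1.0996, h=3.8459
  candidates: C₊=(2.1449,1.6960) cross=39.730; C₋=(3.8560,-5.8030) cross=-39.730
  mode + wants cross > 0 → take C=(2.1449,1.6960) (cross=39.730)
ex = (C−B)/|BC| = (0.0541,0.9985); ey = (-0.9985,0.0541)
P = B + 2.86·ex + -2.37·ey = (4.4497,0.4294)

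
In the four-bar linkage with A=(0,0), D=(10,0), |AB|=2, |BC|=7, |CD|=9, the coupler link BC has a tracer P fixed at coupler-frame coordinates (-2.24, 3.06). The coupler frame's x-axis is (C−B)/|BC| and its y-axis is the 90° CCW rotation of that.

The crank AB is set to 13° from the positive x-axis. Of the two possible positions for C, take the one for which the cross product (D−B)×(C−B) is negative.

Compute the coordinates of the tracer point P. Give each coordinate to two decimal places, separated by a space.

4.39 3.36

A=(0,0), D=(10.00,0)
B = A + 2.00·(cos13°, sin13°) = (1.9487, 0.4499)
|BD| = 8.0638
circle(B,7.00) ∩ circle(D,9.00): a=2.0477, h=6.6938
  candidates: C₊=(4.3668,7.0190) cross=53.977; C₋=(3.6198,-6.3477) cross=-53.977
  mode - wants cross < 0 → take C=(3.6198,-6.3477) (cross=-53.977)
ex = (C−B)/|BC| = (0.2387,-0.9711); ey = (0.9711,0.2387)
P = B + -2.24·ex + 3.06·ey = (4.3855,3.3556)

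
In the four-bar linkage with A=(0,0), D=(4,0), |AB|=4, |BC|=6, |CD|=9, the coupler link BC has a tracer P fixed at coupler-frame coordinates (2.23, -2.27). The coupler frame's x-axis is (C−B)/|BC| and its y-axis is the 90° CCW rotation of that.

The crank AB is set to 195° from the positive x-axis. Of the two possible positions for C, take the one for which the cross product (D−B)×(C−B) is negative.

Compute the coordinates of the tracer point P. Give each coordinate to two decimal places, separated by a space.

-5.32 -3.87

A=(0,0), D=(4.00,0)
B = A + 4.00·(cos195°, sin195°) = (-3.8637, -1.0353)
|BD| = 7.9316
circle(B,6.00) ∩ circle(D,9.00): a=1.1290, h=5.8928
  candidates: C₊=(-3.5135,4.9545) cross=46.739; C₋=(-1.9752,-6.7303) cross=-46.739
  mode - wants cross < 0 → take C=(-1.9752,-6.7303) (cross=-46.739)
ex = (C−B)/|BC| = (0.3148,-0.9492); ey = (0.9492,0.3148)
P = B + 2.23·ex + -2.27·ey = (-5.3164,-3.8664)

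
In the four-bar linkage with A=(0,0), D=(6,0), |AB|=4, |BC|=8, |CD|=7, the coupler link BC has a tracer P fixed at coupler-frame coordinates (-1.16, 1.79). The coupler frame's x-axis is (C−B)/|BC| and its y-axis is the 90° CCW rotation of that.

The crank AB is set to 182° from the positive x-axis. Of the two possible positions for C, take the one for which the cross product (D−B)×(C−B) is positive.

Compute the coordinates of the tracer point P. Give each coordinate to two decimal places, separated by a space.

A=(0,0), D=(6.00,0)
B = A + 4.00·(cos182°, sin182°) = (-3.9976, -0.1396)
|BD| = 9.9985
circle(B,8.00) ∩ circle(D,7.00): a=5.7494, h=5.5628
  candidates: C₊=(1.6736,5.5029) cross=55.620; C₋=(1.8289,-5.6216) cross=-55.620
  mode + wants cross > 0 → take C=(1.6736,5.5029) (cross=55.620)
ex = (C−B)/|BC| = (0.7089,0.7053); ey = (-0.7053,0.7089)
P = B + -1.16·ex + 1.79·ey = (-6.0824,0.3112)

-6.08 0.31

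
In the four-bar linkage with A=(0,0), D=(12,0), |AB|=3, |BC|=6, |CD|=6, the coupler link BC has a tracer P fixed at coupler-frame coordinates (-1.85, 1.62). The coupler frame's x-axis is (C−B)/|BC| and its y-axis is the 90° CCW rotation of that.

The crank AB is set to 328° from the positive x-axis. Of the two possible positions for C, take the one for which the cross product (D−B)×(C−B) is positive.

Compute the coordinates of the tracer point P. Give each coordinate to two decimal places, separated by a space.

0.10 -1.82

A=(0,0), D=(12.00,0)
B = A + 3.00·(cos328°, sin328°) = (2.5441, -1.5898)
|BD| = 9.5886
circle(B,6.00) ∩ circle(D,6.00): a=4.7943, h=3.6076
  candidates: C₊=(6.6739,2.7628) cross=34.592; C₋=(7.8702,-4.3526) cross=-34.592
  mode + wants cross > 0 → take C=(6.6739,2.7628) (cross=34.592)
ex = (C−B)/|BC| = (0.6883,0.7254); ey = (-0.7254,0.6883)
P = B + -1.85·ex + 1.62·ey = (0.0956,-1.8168)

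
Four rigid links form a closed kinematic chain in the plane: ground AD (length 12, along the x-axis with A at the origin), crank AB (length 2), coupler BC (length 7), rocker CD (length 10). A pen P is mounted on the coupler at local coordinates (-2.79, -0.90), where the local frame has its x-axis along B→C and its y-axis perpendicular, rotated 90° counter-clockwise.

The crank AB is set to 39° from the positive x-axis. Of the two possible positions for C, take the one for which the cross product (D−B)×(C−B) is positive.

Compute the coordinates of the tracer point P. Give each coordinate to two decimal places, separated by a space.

A=(0,0), D=(12.00,0)
B = A + 2.00·(cos39°, sin39°) = (1.5543, 1.2586)
|BD| = 10.5213
circle(B,7.00) ∩ circle(D,10.00): a=2.8370, h=6.3993
  candidates: C₊=(5.1364,7.2726) cross=67.329; C₋=(3.6053,-5.4341) cross=-67.329
  mode + wants cross > 0 → take C=(5.1364,7.2726) (cross=67.329)
ex = (C−B)/|BC| = (0.5117,0.8591); ey = (-0.8591,0.5117)
P = B + -2.79·ex + -0.90·ey = (0.8998,-1.5989)

0.90 -1.60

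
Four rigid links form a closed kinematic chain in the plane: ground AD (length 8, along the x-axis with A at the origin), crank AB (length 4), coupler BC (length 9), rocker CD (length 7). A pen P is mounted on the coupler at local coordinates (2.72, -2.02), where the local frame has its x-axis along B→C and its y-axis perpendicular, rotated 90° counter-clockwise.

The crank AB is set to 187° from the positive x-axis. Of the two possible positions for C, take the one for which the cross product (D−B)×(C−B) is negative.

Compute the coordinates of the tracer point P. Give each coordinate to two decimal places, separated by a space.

A=(0,0), D=(8.00,0)
B = A + 4.00·(cos187°, sin187°) = (-3.9702, -0.4875)
|BD| = 11.9801
circle(B,9.00) ∩ circle(D,7.00): a=7.3256, h=5.2283
  candidates: C₊=(3.1366,5.0346) cross=62.636; C₋=(3.5621,-5.4134) cross=-62.636
  mode - wants cross < 0 → take C=(3.5621,-5.4134) (cross=-62.636)
ex = (C−B)/|BC| = (0.8369,-0.5473); ey = (0.5473,0.8369)
P = B + 2.72·ex + -2.02·ey = (-2.7994,-3.6668)

-2.80 -3.67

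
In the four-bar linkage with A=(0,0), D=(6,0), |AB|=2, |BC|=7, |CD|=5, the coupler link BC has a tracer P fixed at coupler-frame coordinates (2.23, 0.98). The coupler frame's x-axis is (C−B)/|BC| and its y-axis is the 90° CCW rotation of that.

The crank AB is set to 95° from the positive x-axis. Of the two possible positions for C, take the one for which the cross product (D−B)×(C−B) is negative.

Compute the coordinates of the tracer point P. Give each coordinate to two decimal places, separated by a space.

A=(0,0), D=(6.00,0)
B = A + 2.00·(cos95°, sin95°) = (-0.1743, 1.9924)
|BD| = 6.4878
circle(B,7.00) ∩ circle(D,5.00): a=5.0935, h=4.8017
  candidates: C₊=(6.1477,4.9978) cross=31.152; C₋=(3.1985,-4.1415) cross=-31.152
  mode - wants cross < 0 → take C=(3.1985,-4.1415) (cross=-31.152)
ex = (C−B)/|BC| = (0.4818,-0.8763); ey = (0.8763,0.4818)
P = B + 2.23·ex + 0.98·ey = (1.7589,0.5105)

1.76 0.51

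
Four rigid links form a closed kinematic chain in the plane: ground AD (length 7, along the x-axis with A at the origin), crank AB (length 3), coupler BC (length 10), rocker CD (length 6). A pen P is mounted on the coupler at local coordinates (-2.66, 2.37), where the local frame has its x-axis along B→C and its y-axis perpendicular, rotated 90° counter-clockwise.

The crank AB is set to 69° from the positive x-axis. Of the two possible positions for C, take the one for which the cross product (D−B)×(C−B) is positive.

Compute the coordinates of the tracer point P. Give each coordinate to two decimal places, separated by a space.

-1.96 4.67

A=(0,0), D=(7.00,0)
B = A + 3.00·(cos69°, sin69°) = (1.0751, 2.8007)
|BD| = 6.5535
circle(B,10.00) ∩ circle(D,6.00): a=8.1596, h=5.7810
  candidates: C₊=(10.9227,4.5401) cross=37.886; C₋=(5.9814,-5.9129) cross=-37.886
  mode + wants cross > 0 → take C=(10.9227,4.5401) (cross=37.886)
ex = (C−B)/|BC| = (0.9848,0.1739); ey = (-0.1739,0.9848)
P = B + -2.66·ex + 2.37·ey = (-1.9566,4.6719)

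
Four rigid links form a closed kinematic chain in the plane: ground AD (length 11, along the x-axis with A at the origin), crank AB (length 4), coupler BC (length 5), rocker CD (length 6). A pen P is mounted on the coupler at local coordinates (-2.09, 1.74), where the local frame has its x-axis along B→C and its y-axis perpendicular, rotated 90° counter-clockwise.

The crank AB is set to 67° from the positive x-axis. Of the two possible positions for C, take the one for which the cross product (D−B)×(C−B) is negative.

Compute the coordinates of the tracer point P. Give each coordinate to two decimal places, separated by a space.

1.39 6.40

A=(0,0), D=(11.00,0)
B = A + 4.00·(cos67°, sin67°) = (1.5629, 3.6820)
|BD| = 10.1299
circle(B,5.00) ∩ circle(D,6.00): a=4.5220, h=2.1334
  candidates: C₊=(6.5511,4.0258) cross=21.611; C₋=(5.0002,0.0509) cross=-21.611
  mode - wants cross < 0 → take C=(5.0002,0.0509) (cross=-21.611)
ex = (C−B)/|BC| = (0.6875,-0.7262); ey = (0.7262,0.6875)
P = B + -2.09·ex + 1.74·ey = (1.3898,6.3960)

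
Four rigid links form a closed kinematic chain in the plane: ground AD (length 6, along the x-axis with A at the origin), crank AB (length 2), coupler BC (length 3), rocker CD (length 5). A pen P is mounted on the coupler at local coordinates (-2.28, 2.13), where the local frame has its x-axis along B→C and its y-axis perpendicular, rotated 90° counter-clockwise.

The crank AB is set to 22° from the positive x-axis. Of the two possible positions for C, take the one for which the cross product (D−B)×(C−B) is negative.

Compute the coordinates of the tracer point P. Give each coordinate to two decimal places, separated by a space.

4.22 2.78

A=(0,0), D=(6.00,0)
B = A + 2.00·(cos22°, sin22°) = (1.8544, 0.7492)
|BD| = 4.2128
circle(B,3.00) ∩ circle(D,5.00): a=0.2074, h=2.9928
  candidates: C₊=(2.5907,3.6574) cross=12.608; C₋=(1.5262,-2.2328) cross=-12.608
  mode - wants cross < 0 → take C=(1.5262,-2.2328) (cross=-12.608)
ex = (C−B)/|BC| = (-0.1094,-0.9940); ey = (0.9940,-0.1094)
P = B + -2.28·ex + 2.13·ey = (4.2210,2.7826)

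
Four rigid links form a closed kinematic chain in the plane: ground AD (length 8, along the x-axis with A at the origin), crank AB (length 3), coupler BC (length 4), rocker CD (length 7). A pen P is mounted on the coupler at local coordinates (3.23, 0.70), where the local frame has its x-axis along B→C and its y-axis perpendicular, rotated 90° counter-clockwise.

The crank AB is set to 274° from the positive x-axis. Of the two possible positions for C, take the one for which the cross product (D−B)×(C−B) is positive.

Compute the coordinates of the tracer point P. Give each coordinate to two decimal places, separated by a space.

0.21 0.31

A=(0,0), D=(8.00,0)
B = A + 3.00·(cos274°, sin274°) = (0.2093, -2.9927)
|BD| = 8.3458
circle(B,4.00) ∩ circle(D,7.00): a=2.1958, h=3.3434
  candidates: C₊=(1.0602,0.9158) cross=27.903; C₋=(3.4580,-5.3263) cross=-27.903
  mode + wants cross > 0 → take C=(1.0602,0.9158) (cross=27.903)
ex = (C−B)/|BC| = (0.2127,0.9771); ey = (-0.9771,0.2127)
P = B + 3.23·ex + 0.70·ey = (0.2124,0.3123)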